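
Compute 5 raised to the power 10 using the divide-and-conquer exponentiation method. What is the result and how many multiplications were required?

Computing 5^10 by squaring (build up from 5^1; each line after the first costs one multiplication):

5^1 = 5
5^2 = (5^1)^2 = 5^2 = 25
5^4 = (5^2)^2 = 25^2 = 625
5^5 = 5 * 5^4 = 5 * 625 = 3125
5^10 = (5^5)^2 = 3125^2 = 9765625

Result: 9765625
Multiplications needed: 4 (4 lines after 5^1)

5^10 = 9765625. Using exponentiation by squaring, this requires 4 multiplications. The key idea: if the exponent is even, square the half-power; if odd, multiply by the base once.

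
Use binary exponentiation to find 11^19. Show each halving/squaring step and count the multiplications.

Computing 11^19 by squaring (build up from 11^1; each line after the first costs one multiplication):

11^1 = 11
11^2 = (11^1)^2 = 11^2 = 121
11^4 = (11^2)^2 = 121^2 = 14641
11^8 = (11^4)^2 = 14641^2 = 214358881
11^9 = 11 * 11^8 = 11 * 214358881 = 2357947691
11^18 = (11^9)^2 = 2357947691^2 = 5559917313492231481
11^19 = 11 * 11^18 = 11 * 5559917313492231481 = 61159090448414546291

Result: 61159090448414546291
Multiplications needed: 6 (6 lines after 11^1)

11^19 = 61159090448414546291. Using exponentiation by squaring, this requires 6 multiplications. The key idea: if the exponent is even, square the half-power; if odd, multiply by the base once.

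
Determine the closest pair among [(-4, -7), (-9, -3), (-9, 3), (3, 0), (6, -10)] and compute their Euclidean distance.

Computing all pairwise distances among 5 points:

d((-4, -7), (-9, -3)) = 6.4031
d((-4, -7), (-9, 3)) = 11.1803
d((-4, -7), (3, 0)) = 9.8995
d((-4, -7), (6, -10)) = 10.4403
d((-9, -3), (-9, 3)) = 6.0 <-- minimum
d((-9, -3), (3, 0)) = 12.3693
d((-9, -3), (6, -10)) = 16.5529
d((-9, 3), (3, 0)) = 12.3693
d((-9, 3), (6, -10)) = 19.8494
d((3, 0), (6, -10)) = 10.4403

Closest pair: (-9, -3) and (-9, 3) with distance 6.0

The closest pair is (-9, -3) and (-9, 3) with Euclidean distance 6.0. For 5 points, brute-force pairwise comparison is shown above. For large n, the divide-and-conquer algorithm (sort by x, recurse on halves, check the dividing strip) achieves O(n log n).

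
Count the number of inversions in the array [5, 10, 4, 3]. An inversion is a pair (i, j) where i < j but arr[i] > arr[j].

Finding inversions in [5, 10, 4, 3]:

(0, 2): arr[0]=5 > arr[2]=4
(0, 3): arr[0]=5 > arr[3]=3
(1, 2): arr[1]=10 > arr[2]=4
(1, 3): arr[1]=10 > arr[3]=3
(2, 3): arr[2]=4 > arr[3]=3

Total inversions: 5

The array has 5 inversion(s): (0,2), (0,3), (1,2), (1,3), (2,3). Each pair (i,j) satisfies i < j and arr[i] > arr[j].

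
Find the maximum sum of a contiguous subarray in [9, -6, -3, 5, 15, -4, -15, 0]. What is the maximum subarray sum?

Using Kadane's algorithm on [9, -6, -3, 5, 15, -4, -15, 0]:

Scanning through the array:
Position 1 (value -6): max_ending_here = 3, max_so_far = 9
Position 2 (value -3): max_ending_here = 0, max_so_far = 9
Position 3 (value 5): max_ending_here = 5, max_so_far = 9
Position 4 (value 15): max_ending_here = 20, max_so_far = 20
Position 5 (value -4): max_ending_here = 16, max_so_far = 20
Position 6 (value -15): max_ending_here = 1, max_so_far = 20
Position 7 (value 0): max_ending_here = 1, max_so_far = 20

Maximum subarray: [9, -6, -3, 5, 15]
Maximum sum: 20

The maximum subarray is [9, -6, -3, 5, 15] with sum 20. This subarray runs from index 0 to index 4.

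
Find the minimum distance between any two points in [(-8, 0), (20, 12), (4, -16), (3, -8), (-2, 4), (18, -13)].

Computing all pairwise distances among 6 points:

d((-8, 0), (20, 12)) = 30.4631
d((-8, 0), (4, -16)) = 20.0
d((-8, 0), (3, -8)) = 13.6015
d((-8, 0), (-2, 4)) = 7.2111 <-- minimum
d((-8, 0), (18, -13)) = 29.0689
d((20, 12), (4, -16)) = 32.249
d((20, 12), (3, -8)) = 26.2488
d((20, 12), (-2, 4)) = 23.4094
d((20, 12), (18, -13)) = 25.0799
d((4, -16), (3, -8)) = 8.0623
d((4, -16), (-2, 4)) = 20.8806
d((4, -16), (18, -13)) = 14.3178
d((3, -8), (-2, 4)) = 13.0
d((3, -8), (18, -13)) = 15.8114
d((-2, 4), (18, -13)) = 26.2488

Closest pair: (-8, 0) and (-2, 4) with distance 7.2111

The closest pair is (-8, 0) and (-2, 4) with Euclidean distance 7.2111. For 6 points, brute-force pairwise comparison is shown above. For large n, the divide-and-conquer algorithm (sort by x, recurse on halves, check the dividing strip) achieves O(n log n).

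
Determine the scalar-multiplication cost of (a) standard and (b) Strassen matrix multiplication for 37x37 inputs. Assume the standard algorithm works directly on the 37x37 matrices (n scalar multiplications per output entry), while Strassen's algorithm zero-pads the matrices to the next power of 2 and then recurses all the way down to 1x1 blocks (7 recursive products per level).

Matrix multiplication for 37x37 matrices:

Strassen's algorithm requires power-of-2 dimensions. Pad 37x37 to 64x64 (next power of 2).

Standard algorithm: 37^3 = 50653 multiplications
Strassen's algorithm: 7^(log2(64)) = 7^6 = 117649 multiplications
Difference: 50653 - 117649 = -66996 (Strassen uses MORE here due to padding overhead — for small or just-over-power-of-2 n, padding can outweigh the per-level savings)

Standard: 50653 multiplications (37^3). Strassen: 117649 multiplications (7^6, after padding to 64x64). Strassen reduces 8 recursive multiplications to 7 at each level.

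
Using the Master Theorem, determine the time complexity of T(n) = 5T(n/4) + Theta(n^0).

Master Theorem for T(n) = 5T(n/4) + O(n^0):

a = 5, b = 4, c = 0
log_b(a) = log_4(5) = 1.1610

Case 1: c = 0 < log_4(5) = 1.1610
T(n) = O(n^(log_4 5))

For T(n) = 5T(n/4) + O(n^0): log_4(5) = 1.1610. This is Case 1 of the Master Theorem (c < log_b(a), work dominated by leaves), giving O(n^(log_4 5)).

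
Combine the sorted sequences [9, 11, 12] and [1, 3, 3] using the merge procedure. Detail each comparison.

Merging process:

Compare 9 vs 1: take 1 from right. Merged: [1]
Compare 9 vs 3: take 3 from right. Merged: [1, 3]
Compare 9 vs 3: take 3 from right. Merged: [1, 3, 3]
Append remaining from left: [9, 11, 12]. Merged: [1, 3, 3, 9, 11, 12]

Final merged array: [1, 3, 3, 9, 11, 12]
Total comparisons: 3

The merged array is [1, 3, 3, 9, 11, 12], requiring 3 comparisons. The merge step runs in O(n) time where n is the total number of elements.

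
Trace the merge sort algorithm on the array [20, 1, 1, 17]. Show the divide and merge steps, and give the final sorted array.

Merge sort trace:

Split: [20, 1, 1, 17] -> [20, 1] and [1, 17]
  Split: [20, 1] -> [20] and [1]
  Merge: [20] + [1] -> [1, 20]
  Split: [1, 17] -> [1] and [17]
  Merge: [1] + [17] -> [1, 17]
Merge: [1, 20] + [1, 17] -> [1, 1, 17, 20]

Final sorted array: [1, 1, 17, 20]

The merge sort proceeds by recursively splitting the array and merging sorted halves.
After all merges, the sorted array is [1, 1, 17, 20].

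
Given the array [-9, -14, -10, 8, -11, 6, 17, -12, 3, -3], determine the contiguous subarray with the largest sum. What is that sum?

Using Kadane's algorithm on [-9, -14, -10, 8, -11, 6, 17, -12, 3, -3]:

Scanning through the array:
Position 1 (value -14): max_ending_here = -14, max_so_far = -9
Position 2 (value -10): max_ending_here = -10, max_so_far = -9
Position 3 (value 8): max_ending_here = 8, max_so_far = 8
Position 4 (value -11): max_ending_here = -3, max_so_far = 8
Position 5 (value 6): max_ending_here = 6, max_so_far = 8
Position 6 (value 17): max_ending_here = 23, max_so_far = 23
Position 7 (value -12): max_ending_here = 11, max_so_far = 23
Position 8 (value 3): max_ending_here = 14, max_so_far = 23
Position 9 (value -3): max_ending_here = 11, max_so_far = 23

Maximum subarray: [6, 17]
Maximum sum: 23

The maximum subarray is [6, 17] with sum 23. This subarray runs from index 5 to index 6.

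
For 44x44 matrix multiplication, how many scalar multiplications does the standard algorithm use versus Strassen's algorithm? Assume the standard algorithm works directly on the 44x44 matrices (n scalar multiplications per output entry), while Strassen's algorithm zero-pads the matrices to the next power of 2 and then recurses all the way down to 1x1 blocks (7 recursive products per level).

Matrix multiplication for 44x44 matrices:

Strassen's algorithm requires power-of-2 dimensions. Pad 44x44 to 64x64 (next power of 2).

Standard algorithm: 44^3 = 85184 multiplications
Strassen's algorithm: 7^(log2(64)) = 7^6 = 117649 multiplications
Difference: 85184 - 117649 = -32465 (Strassen uses MORE here due to padding overhead — for small or just-over-power-of-2 n, padding can outweigh the per-level savings)

Standard: 85184 multiplications (44^3). Strassen: 117649 multiplications (7^6, after padding to 64x64). Strassen reduces 8 recursive multiplications to 7 at each level.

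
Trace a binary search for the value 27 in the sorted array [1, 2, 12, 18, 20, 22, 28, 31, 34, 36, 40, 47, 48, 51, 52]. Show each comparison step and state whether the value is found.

Binary search for 27 in [1, 2, 12, 18, 20, 22, 28, 31, 34, 36, 40, 47, 48, 51, 52]:

lo=0, hi=14, mid=7, arr[mid]=31 -> 31 > 27, search left half
lo=0, hi=6, mid=3, arr[mid]=18 -> 18 < 27, search right half
lo=4, hi=6, mid=5, arr[mid]=22 -> 22 < 27, search right half
lo=6, hi=6, mid=6, arr[mid]=28 -> 28 > 27, search left half
lo=6 > hi=5, target 27 not found

Binary search determines that 27 is not in the array after 4 comparisons. The search space was exhausted without finding the target.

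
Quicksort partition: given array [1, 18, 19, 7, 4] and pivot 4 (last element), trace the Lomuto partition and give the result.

Lomuto partition with pivot = 4:

Initial array: [1, 18, 19, 7, 4]

arr[0]=1 <= 4: swap with position 0, array becomes [1, 18, 19, 7, 4]
arr[1]=18 > 4: no swap
arr[2]=19 > 4: no swap
arr[3]=7 > 4: no swap

Place pivot at position 1: [1, 4, 19, 7, 18]
Pivot position: 1

After partitioning with pivot 4, the array becomes [1, 4, 19, 7, 18]. The pivot is placed at index 1. All elements to the left of the pivot are <= 4, and all elements to the right are > 4.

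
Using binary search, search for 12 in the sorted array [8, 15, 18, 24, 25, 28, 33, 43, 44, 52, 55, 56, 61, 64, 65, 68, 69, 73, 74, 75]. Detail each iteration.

Binary search for 12 in [8, 15, 18, 24, 25, 28, 33, 43, 44, 52, 55, 56, 61, 64, 65, 68, 69, 73, 74, 75]:

lo=0, hi=19, mid=9, arr[mid]=52 -> 52 > 12, search left half
lo=0, hi=8, mid=4, arr[mid]=25 -> 25 > 12, search left half
lo=0, hi=3, mid=1, arr[mid]=15 -> 15 > 12, search left half
lo=0, hi=0, mid=0, arr[mid]=8 -> 8 < 12, search right half
lo=1 > hi=0, target 12 not found

Binary search determines that 12 is not in the array after 4 comparisons. The search space was exhausted without finding the target.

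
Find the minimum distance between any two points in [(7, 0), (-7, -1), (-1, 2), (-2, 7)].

Computing all pairwise distances among 4 points:

d((7, 0), (-7, -1)) = 14.0357
d((7, 0), (-1, 2)) = 8.2462
d((7, 0), (-2, 7)) = 11.4018
d((-7, -1), (-1, 2)) = 6.7082
d((-7, -1), (-2, 7)) = 9.434
d((-1, 2), (-2, 7)) = 5.099 <-- minimum

Closest pair: (-1, 2) and (-2, 7) with distance 5.099

The closest pair is (-1, 2) and (-2, 7) with Euclidean distance 5.099. For 4 points, brute-force pairwise comparison is shown above. For large n, the divide-and-conquer algorithm (sort by x, recurse on halves, check the dividing strip) achieves O(n log n).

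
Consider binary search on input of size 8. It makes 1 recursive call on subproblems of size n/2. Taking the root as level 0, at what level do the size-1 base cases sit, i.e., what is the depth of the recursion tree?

For divide and conquer with division factor 2:

Problem sizes at each level:
Level 0: 8
Level 1: 4
Level 2: 2
Level 3: 1

The root is level 0 and the size-1 base case is level 3 (the tree spans levels 0 through 3, i.e. 4 levels counting the root), so the depth is the number of divisions: log_2(8) = 3

The recursion tree depth is log_2(8) = 3. At each level, the problem size is divided by 2, so it takes 3 divisions to reduce to a base case of size 1. The algorithm makes 1 recursive call at each level.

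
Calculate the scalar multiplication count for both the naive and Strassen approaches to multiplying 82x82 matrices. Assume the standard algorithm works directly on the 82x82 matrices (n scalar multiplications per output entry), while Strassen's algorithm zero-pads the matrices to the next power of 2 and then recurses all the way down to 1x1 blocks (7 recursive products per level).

Matrix multiplication for 82x82 matrices:

Strassen's algorithm requires power-of-2 dimensions. Pad 82x82 to 128x128 (next power of 2).

Standard algorithm: 82^3 = 551368 multiplications
Strassen's algorithm: 7^(log2(128)) = 7^7 = 823543 multiplications
Difference: 551368 - 823543 = -272175 (Strassen uses MORE here due to padding overhead — for small or just-over-power-of-2 n, padding can outweigh the per-level savings)

Standard: 551368 multiplications (82^3). Strassen: 823543 multiplications (7^7, after padding to 128x128). Strassen reduces 8 recursive multiplications to 7 at each level.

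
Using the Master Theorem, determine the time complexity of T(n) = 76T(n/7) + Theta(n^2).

Master Theorem for T(n) = 76T(n/7) + O(n^2):

a = 76, b = 7, c = 2
log_b(a) = log_7(76) = 2.2256

Case 1: c = 2 < log_7(76) = 2.2256
T(n) = O(n^(log_7 76))

For T(n) = 76T(n/7) + O(n^2): log_7(76) = 2.2256. This is Case 1 of the Master Theorem (c < log_b(a), work dominated by leaves), giving O(n^(log_7 76)).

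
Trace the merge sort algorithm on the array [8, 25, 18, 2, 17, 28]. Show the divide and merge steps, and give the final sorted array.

Merge sort trace:

Split: [8, 25, 18, 2, 17, 28] -> [8, 25, 18] and [2, 17, 28]
  Split: [8, 25, 18] -> [8] and [25, 18]
    Split: [25, 18] -> [25] and [18]
    Merge: [25] + [18] -> [18, 25]
  Merge: [8] + [18, 25] -> [8, 18, 25]
  Split: [2, 17, 28] -> [2] and [17, 28]
    Split: [17, 28] -> [17] and [28]
    Merge: [17] + [28] -> [17, 28]
  Merge: [2] + [17, 28] -> [2, 17, 28]
Merge: [8, 18, 25] + [2, 17, 28] -> [2, 8, 17, 18, 25, 28]

Final sorted array: [2, 8, 17, 18, 25, 28]

The merge sort proceeds by recursively splitting the array and merging sorted halves.
After all merges, the sorted array is [2, 8, 17, 18, 25, 28].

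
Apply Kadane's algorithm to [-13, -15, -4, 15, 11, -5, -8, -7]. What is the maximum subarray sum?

Using Kadane's algorithm on [-13, -15, -4, 15, 11, -5, -8, -7]:

Scanning through the array:
Position 1 (value -15): max_ending_here = -15, max_so_far = -13
Position 2 (value -4): max_ending_here = -4, max_so_far = -4
Position 3 (value 15): max_ending_here = 15, max_so_far = 15
Position 4 (value 11): max_ending_here = 26, max_so_far = 26
Position 5 (value -5): max_ending_here = 21, max_so_far = 26
Position 6 (value -8): max_ending_here = 13, max_so_far = 26
Position 7 (value -7): max_ending_here = 6, max_so_far = 26

Maximum subarray: [15, 11]
Maximum sum: 26

The maximum subarray is [15, 11] with sum 26. This subarray runs from index 3 to index 4.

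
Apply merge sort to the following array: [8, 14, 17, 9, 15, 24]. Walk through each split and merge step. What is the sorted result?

Merge sort trace:

Split: [8, 14, 17, 9, 15, 24] -> [8, 14, 17] and [9, 15, 24]
  Split: [8, 14, 17] -> [8] and [14, 17]
    Split: [14, 17] -> [14] and [17]
    Merge: [14] + [17] -> [14, 17]
  Merge: [8] + [14, 17] -> [8, 14, 17]
  Split: [9, 15, 24] -> [9] and [15, 24]
    Split: [15, 24] -> [15] and [24]
    Merge: [15] + [24] -> [15, 24]
  Merge: [9] + [15, 24] -> [9, 15, 24]
Merge: [8, 14, 17] + [9, 15, 24] -> [8, 9, 14, 15, 17, 24]

Final sorted array: [8, 9, 14, 15, 17, 24]

The merge sort proceeds by recursively splitting the array and merging sorted halves.
After all merges, the sorted array is [8, 9, 14, 15, 17, 24].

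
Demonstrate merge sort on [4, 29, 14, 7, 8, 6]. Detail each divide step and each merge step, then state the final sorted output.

Merge sort trace:

Split: [4, 29, 14, 7, 8, 6] -> [4, 29, 14] and [7, 8, 6]
  Split: [4, 29, 14] -> [4] and [29, 14]
    Split: [29, 14] -> [29] and [14]
    Merge: [29] + [14] -> [14, 29]
  Merge: [4] + [14, 29] -> [4, 14, 29]
  Split: [7, 8, 6] -> [7] and [8, 6]
    Split: [8, 6] -> [8] and [6]
    Merge: [8] + [6] -> [6, 8]
  Merge: [7] + [6, 8] -> [6, 7, 8]
Merge: [4, 14, 29] + [6, 7, 8] -> [4, 6, 7, 8, 14, 29]

Final sorted array: [4, 6, 7, 8, 14, 29]

The merge sort proceeds by recursively splitting the array and merging sorted halves.
After all merges, the sorted array is [4, 6, 7, 8, 14, 29].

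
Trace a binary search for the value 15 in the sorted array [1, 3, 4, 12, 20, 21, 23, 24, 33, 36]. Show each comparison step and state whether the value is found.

Binary search for 15 in [1, 3, 4, 12, 20, 21, 23, 24, 33, 36]:

lo=0, hi=9, mid=4, arr[mid]=20 -> 20 > 15, search left half
lo=0, hi=3, mid=1, arr[mid]=3 -> 3 < 15, search right half
lo=2, hi=3, mid=2, arr[mid]=4 -> 4 < 15, search right half
lo=3, hi=3, mid=3, arr[mid]=12 -> 12 < 15, search right half
lo=4 > hi=3, target 15 not found

Binary search determines that 15 is not in the array after 4 comparisons. The search space was exhausted without finding the target.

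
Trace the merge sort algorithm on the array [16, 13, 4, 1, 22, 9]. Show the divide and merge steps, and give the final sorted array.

Merge sort trace:

Split: [16, 13, 4, 1, 22, 9] -> [16, 13, 4] and [1, 22, 9]
  Split: [16, 13, 4] -> [16] and [13, 4]
    Split: [13, 4] -> [13] and [4]
    Merge: [13] + [4] -> [4, 13]
  Merge: [16] + [4, 13] -> [4, 13, 16]
  Split: [1, 22, 9] -> [1] and [22, 9]
    Split: [22, 9] -> [22] and [9]
    Merge: [22] + [9] -> [9, 22]
  Merge: [1] + [9, 22] -> [1, 9, 22]
Merge: [4, 13, 16] + [1, 9, 22] -> [1, 4, 9, 13, 16, 22]

Final sorted array: [1, 4, 9, 13, 16, 22]

The merge sort proceeds by recursively splitting the array and merging sorted halves.
After all merges, the sorted array is [1, 4, 9, 13, 16, 22].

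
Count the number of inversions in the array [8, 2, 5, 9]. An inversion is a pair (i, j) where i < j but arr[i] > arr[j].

Finding inversions in [8, 2, 5, 9]:

(0, 1): arr[0]=8 > arr[1]=2
(0, 2): arr[0]=8 > arr[2]=5

Total inversions: 2

The array has 2 inversion(s): (0,1), (0,2). Each pair (i,j) satisfies i < j and arr[i] > arr[j].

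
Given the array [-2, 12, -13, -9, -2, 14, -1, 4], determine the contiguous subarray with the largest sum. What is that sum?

Using Kadane's algorithm on [-2, 12, -13, -9, -2, 14, -1, 4]:

Scanning through the array:
Position 1 (value 12): max_ending_here = 12, max_so_far = 12
Position 2 (value -13): max_ending_here = -1, max_so_far = 12
Position 3 (value -9): max_ending_here = -9, max_so_far = 12
Position 4 (value -2): max_ending_here = -2, max_so_far = 12
Position 5 (value 14): max_ending_here = 14, max_so_far = 14
Position 6 (value -1): max_ending_here = 13, max_so_far = 14
Position 7 (value 4): max_ending_here = 17, max_so_far = 17

Maximum subarray: [14, -1, 4]
Maximum sum: 17

The maximum subarray is [14, -1, 4] with sum 17. This subarray runs from index 5 to index 7.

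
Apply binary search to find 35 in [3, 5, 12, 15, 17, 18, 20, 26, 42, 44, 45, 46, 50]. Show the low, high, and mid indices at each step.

Binary search for 35 in [3, 5, 12, 15, 17, 18, 20, 26, 42, 44, 45, 46, 50]:

lo=0, hi=12, mid=6, arr[mid]=20 -> 20 < 35, search right half
lo=7, hi=12, mid=9, arr[mid]=44 -> 44 > 35, search left half
lo=7, hi=8, mid=7, arr[mid]=26 -> 26 < 35, search right half
lo=8, hi=8, mid=8, arr[mid]=42 -> 42 > 35, search left half
lo=8 > hi=7, target 35 not found

Binary search determines that 35 is not in the array after 4 comparisons. The search space was exhausted without finding the target.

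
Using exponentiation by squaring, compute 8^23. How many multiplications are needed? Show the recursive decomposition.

Computing 8^23 by squaring (build up from 8^1; each line after the first costs one multiplication):

8^1 = 8
8^2 = (8^1)^2 = 8^2 = 64
8^4 = (8^2)^2 = 64^2 = 4096
8^5 = 8 * 8^4 = 8 * 4096 = 32768
8^10 = (8^5)^2 = 32768^2 = 1073741824
8^11 = 8 * 8^10 = 8 * 1073741824 = 8589934592
8^22 = (8^11)^2 = 8589934592^2 = 73786976294838206464
8^23 = 8 * 8^22 = 8 * 73786976294838206464 = 590295810358705651712

Result: 590295810358705651712
Multiplications needed: 7 (7 lines after 8^1)

8^23 = 590295810358705651712. Using exponentiation by squaring, this requires 7 multiplications. The key idea: if the exponent is even, square the half-power; if odd, multiply by the base once.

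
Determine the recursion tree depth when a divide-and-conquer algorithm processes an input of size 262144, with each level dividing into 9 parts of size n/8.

For divide and conquer with division factor 8:

Problem sizes at each level:
Level 0: 262144
Level 1: 32768
Level 2: 4096
Level 3: 512
Level 4: 64
Level 5: 8
Level 6: 1

The root is level 0 and the size-1 base case is level 6 (the tree spans levels 0 through 6, i.e. 7 levels counting the root), so the depth is the number of divisions: log_8(262144) = 6

The recursion tree depth is log_8(262144) = 6. At each level, the problem size is divided by 8, so it takes 6 divisions to reduce to a base case of size 1. The algorithm makes 9 recursive calls at each level.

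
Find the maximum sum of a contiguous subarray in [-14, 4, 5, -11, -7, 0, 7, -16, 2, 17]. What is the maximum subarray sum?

Using Kadane's algorithm on [-14, 4, 5, -11, -7, 0, 7, -16, 2, 17]:

Scanning through the array:
Position 1 (value 4): max_ending_here = 4, max_so_far = 4
Position 2 (value 5): max_ending_here = 9, max_so_far = 9
Position 3 (value -11): max_ending_here = -2, max_so_far = 9
Position 4 (value -7): max_ending_here = -7, max_so_far = 9
Position 5 (value 0): max_ending_here = 0, max_so_far = 9
Position 6 (value 7): max_ending_here = 7, max_so_far = 9
Position 7 (value -16): max_ending_here = -9, max_so_far = 9
Position 8 (value 2): max_ending_here = 2, max_so_far = 9
Position 9 (value 17): max_ending_here = 19, max_so_far = 19

Maximum subarray: [2, 17]
Maximum sum: 19

The maximum subarray is [2, 17] with sum 19. This subarray runs from index 8 to index 9.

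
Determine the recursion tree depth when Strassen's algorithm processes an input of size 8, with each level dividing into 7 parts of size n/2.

For divide and conquer with division factor 2:

Problem sizes at each level:
Level 0: 8
Level 1: 4
Level 2: 2
Level 3: 1

The root is level 0 and the size-1 base case is level 3 (the tree spans levels 0 through 3, i.e. 4 levels counting the root), so the depth is the number of divisions: log_2(8) = 3

The recursion tree depth is log_2(8) = 3. At each level, the problem size is divided by 2, so it takes 3 divisions to reduce to a base case of size 1. The algorithm makes 7 recursive calls at each level.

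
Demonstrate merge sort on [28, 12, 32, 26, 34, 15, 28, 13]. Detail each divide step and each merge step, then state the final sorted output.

Merge sort trace:

Split: [28, 12, 32, 26, 34, 15, 28, 13] -> [28, 12, 32, 26] and [34, 15, 28, 13]
  Split: [28, 12, 32, 26] -> [28, 12] and [32, 26]
    Split: [28, 12] -> [28] and [12]
    Merge: [28] + [12] -> [12, 28]
    Split: [32, 26] -> [32] and [26]
    Merge: [32] + [26] -> [26, 32]
  Merge: [12, 28] + [26, 32] -> [12, 26, 28, 32]
  Split: [34, 15, 28, 13] -> [34, 15] and [28, 13]
    Split: [34, 15] -> [34] and [15]
    Merge: [34] + [15] -> [15, 34]
    Split: [28, 13] -> [28] and [13]
    Merge: [28] + [13] -> [13, 28]
  Merge: [15, 34] + [13, 28] -> [13, 15, 28, 34]
Merge: [12, 26, 28, 32] + [13, 15, 28, 34] -> [12, 13, 15, 26, 28, 28, 32, 34]

Final sorted array: [12, 13, 15, 26, 28, 28, 32, 34]

The merge sort proceeds by recursively splitting the array and merging sorted halves.
After all merges, the sorted array is [12, 13, 15, 26, 28, 28, 32, 34].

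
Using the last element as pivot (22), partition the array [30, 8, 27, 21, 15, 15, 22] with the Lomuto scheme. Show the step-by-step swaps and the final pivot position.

Lomuto partition with pivot = 22:

Initial array: [30, 8, 27, 21, 15, 15, 22]

arr[0]=30 > 22: no swap
arr[1]=8 <= 22: swap with position 0, array becomes [8, 30, 27, 21, 15, 15, 22]
arr[2]=27 > 22: no swap
arr[3]=21 <= 22: swap with position 1, array becomes [8, 21, 27, 30, 15, 15, 22]
arr[4]=15 <= 22: swap with position 2, array becomes [8, 21, 15, 30, 27, 15, 22]
arr[5]=15 <= 22: swap with position 3, array becomes [8, 21, 15, 15, 27, 30, 22]

Place pivot at position 4: [8, 21, 15, 15, 22, 30, 27]
Pivot position: 4

After partitioning with pivot 22, the array becomes [8, 21, 15, 15, 22, 30, 27]. The pivot is placed at index 4. All elements to the left of the pivot are <= 22, and all elements to the right are > 22.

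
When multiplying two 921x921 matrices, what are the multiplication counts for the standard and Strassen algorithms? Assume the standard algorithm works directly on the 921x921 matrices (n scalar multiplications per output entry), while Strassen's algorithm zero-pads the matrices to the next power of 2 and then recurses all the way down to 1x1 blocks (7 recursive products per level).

Matrix multiplication for 921x921 matrices:

Strassen's algorithm requires power-of-2 dimensions. Pad 921x921 to 1024x1024 (next power of 2).

Standard algorithm: 921^3 = 781229961 multiplications
Strassen's algorithm: 7^(log2(1024)) = 7^10 = 282475249 multiplications
Savings: 781229961 - 282475249 = 498754712 multiplications

Standard: 781229961 multiplications (921^3). Strassen: 282475249 multiplications (7^10, after padding to 1024x1024). Strassen reduces 8 recursive multiplications to 7 at each level.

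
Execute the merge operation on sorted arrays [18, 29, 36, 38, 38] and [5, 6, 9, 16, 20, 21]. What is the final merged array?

Merging process:

Compare 18 vs 5: take 5 from right. Merged: [5]
Compare 18 vs 6: take 6 from right. Merged: [5, 6]
Compare 18 vs 9: take 9 from right. Merged: [5, 6, 9]
Compare 18 vs 16: take 16 from right. Merged: [5, 6, 9, 16]
Compare 18 vs 20: take 18 from left. Merged: [5, 6, 9, 16, 18]
Compare 29 vs 20: take 20 from right. Merged: [5, 6, 9, 16, 18, 20]
Compare 29 vs 21: take 21 from right. Merged: [5, 6, 9, 16, 18, 20, 21]
Append remaining from left: [29, 36, 38, 38]. Merged: [5, 6, 9, 16, 18, 20, 21, 29, 36, 38, 38]

Final merged array: [5, 6, 9, 16, 18, 20, 21, 29, 36, 38, 38]
Total comparisons: 7

The merged array is [5, 6, 9, 16, 18, 20, 21, 29, 36, 38, 38], requiring 7 comparisons. The merge step runs in O(n) time where n is the total number of elements.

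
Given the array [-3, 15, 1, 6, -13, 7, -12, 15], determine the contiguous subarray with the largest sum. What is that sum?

Using Kadane's algorithm on [-3, 15, 1, 6, -13, 7, -12, 15]:

Scanning through the array:
Position 1 (value 15): max_ending_here = 15, max_so_far = 15
Position 2 (value 1): max_ending_here = 16, max_so_far = 16
Position 3 (value 6): max_ending_here = 22, max_so_far = 22
Position 4 (value -13): max_ending_here = 9, max_so_far = 22
Position 5 (value 7): max_ending_here = 16, max_so_far = 22
Position 6 (value -12): max_ending_here = 4, max_so_far = 22
Position 7 (value 15): max_ending_here = 19, max_so_far = 22

Maximum subarray: [15, 1, 6]
Maximum sum: 22

The maximum subarray is [15, 1, 6] with sum 22. This subarray runs from index 1 to index 3.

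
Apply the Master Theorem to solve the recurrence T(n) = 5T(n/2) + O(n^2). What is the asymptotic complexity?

Master Theorem for T(n) = 5T(n/2) + O(n^2):

a = 5, b = 2, c = 2
log_b(a) = log_2(5) = 2.3219

Case 1: c = 2 < log_2(5) = 2.3219
T(n) = O(n^(log_2 5))

For T(n) = 5T(n/2) + O(n^2): log_2(5) = 2.3219. This is Case 1 of the Master Theorem (c < log_b(a), work dominated by leaves), giving O(n^(log_2 5)).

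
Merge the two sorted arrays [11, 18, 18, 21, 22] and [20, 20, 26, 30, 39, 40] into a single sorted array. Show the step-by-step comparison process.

Merging process:

Compare 11 vs 20: take 11 from left. Merged: [11]
Compare 18 vs 20: take 18 from left. Merged: [11, 18]
Compare 18 vs 20: take 18 from left. Merged: [11, 18, 18]
Compare 21 vs 20: take 20 from right. Merged: [11, 18, 18, 20]
Compare 21 vs 20: take 20 from right. Merged: [11, 18, 18, 20, 20]
Compare 21 vs 26: take 21 from left. Merged: [11, 18, 18, 20, 20, 21]
Compare 22 vs 26: take 22 from left. Merged: [11, 18, 18, 20, 20, 21, 22]
Append remaining from right: [26, 30, 39, 40]. Merged: [11, 18, 18, 20, 20, 21, 22, 26, 30, 39, 40]

Final merged array: [11, 18, 18, 20, 20, 21, 22, 26, 30, 39, 40]
Total comparisons: 7

The merged array is [11, 18, 18, 20, 20, 21, 22, 26, 30, 39, 40], requiring 7 comparisons. The merge step runs in O(n) time where n is the total number of elements.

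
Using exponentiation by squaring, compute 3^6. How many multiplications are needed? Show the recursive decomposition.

Computing 3^6 by squaring (build up from 3^1; each line after the first costs one multiplication):

3^1 = 3
3^2 = (3^1)^2 = 3^2 = 9
3^3 = 3 * 3^2 = 3 * 9 = 27
3^6 = (3^3)^2 = 27^2 = 729

Result: 729
Multiplications needed: 3 (3 lines after 3^1)

3^6 = 729. Using exponentiation by squaring, this requires 3 multiplications. The key idea: if the exponent is even, square the half-power; if odd, multiply by the base once.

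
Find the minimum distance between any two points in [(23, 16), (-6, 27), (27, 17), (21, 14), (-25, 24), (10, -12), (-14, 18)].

Computing all pairwise distances among 7 points:

d((23, 16), (-6, 27)) = 31.0161
d((23, 16), (27, 17)) = 4.1231
d((23, 16), (21, 14)) = 2.8284 <-- minimum
d((23, 16), (-25, 24)) = 48.6621
d((23, 16), (10, -12)) = 30.8707
d((23, 16), (-14, 18)) = 37.054
d((-6, 27), (27, 17)) = 34.4819
d((-6, 27), (21, 14)) = 29.9666
d((-6, 27), (-25, 24)) = 19.2354
d((-6, 27), (10, -12)) = 42.1545
d((-6, 27), (-14, 18)) = 12.0416
d((27, 17), (21, 14)) = 6.7082
d((27, 17), (-25, 24)) = 52.469
d((27, 17), (10, -12)) = 33.6155
d((27, 17), (-14, 18)) = 41.0122
d((21, 14), (-25, 24)) = 47.0744
d((21, 14), (10, -12)) = 28.2312
d((21, 14), (-14, 18)) = 35.2278
d((-25, 24), (10, -12)) = 50.2096
d((-25, 24), (-14, 18)) = 12.53
d((10, -12), (-14, 18)) = 38.4187

Closest pair: (23, 16) and (21, 14) with distance 2.8284

The closest pair is (23, 16) and (21, 14) with Euclidean distance 2.8284. For 7 points, brute-force pairwise comparison is shown above. For large n, the divide-and-conquer algorithm (sort by x, recurse on halves, check the dividing strip) achieves O(n log n).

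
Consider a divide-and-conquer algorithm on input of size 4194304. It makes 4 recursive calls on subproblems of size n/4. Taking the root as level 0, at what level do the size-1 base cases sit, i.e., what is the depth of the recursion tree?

For divide and conquer with division factor 4:

Problem sizes at each level:
Level 0: 4194304
Level 1: 1048576
Level 2: 262144
Level 3: 65536
Level 4: 16384
Level 5: 4096
Level 6: 1024
Level 7: 256
Level 8: 64
Level 9: 16
Level 10: 4
Level 11: 1

The root is level 0 and the size-1 base case is level 11 (the tree spans levels 0 through 11, i.e. 12 levels counting the root), so the depth is the number of divisions: log_4(4194304) = 11

The recursion tree depth is log_4(4194304) = 11. At each level, the problem size is divided by 4, so it takes 11 divisions to reduce to a base case of size 1. The algorithm makes 4 recursive calls at each level.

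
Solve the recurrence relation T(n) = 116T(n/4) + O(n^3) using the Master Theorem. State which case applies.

Master Theorem for T(n) = 116T(n/4) + O(n^3):

a = 116, b = 4, c = 3
log_b(a) = log_4(116) = 3.4290

Case 1: c = 3 < log_4(116) = 3.4290
T(n) = O(n^(log_4 116))

For T(n) = 116T(n/4) + O(n^3): log_4(116) = 3.4290. This is Case 1 of the Master Theorem (c < log_b(a), work dominated by leaves), giving O(n^(log_4 116)).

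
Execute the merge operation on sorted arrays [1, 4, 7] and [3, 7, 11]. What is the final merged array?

Merging process:

Compare 1 vs 3: take 1 from left. Merged: [1]
Compare 4 vs 3: take 3 from right. Merged: [1, 3]
Compare 4 vs 7: take 4 from left. Merged: [1, 3, 4]
Compare 7 vs 7: take 7 from left. Merged: [1, 3, 4, 7]
Append remaining from right: [7, 11]. Merged: [1, 3, 4, 7, 7, 11]

Final merged array: [1, 3, 4, 7, 7, 11]
Total comparisons: 4

The merged array is [1, 3, 4, 7, 7, 11], requiring 4 comparisons. The merge step runs in O(n) time where n is the total number of elements.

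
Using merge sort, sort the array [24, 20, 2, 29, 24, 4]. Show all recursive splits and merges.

Merge sort trace:

Split: [24, 20, 2, 29, 24, 4] -> [24, 20, 2] and [29, 24, 4]
  Split: [24, 20, 2] -> [24] and [20, 2]
    Split: [20, 2] -> [20] and [2]
    Merge: [20] + [2] -> [2, 20]
  Merge: [24] + [2, 20] -> [2, 20, 24]
  Split: [29, 24, 4] -> [29] and [24, 4]
    Split: [24, 4] -> [24] and [4]
    Merge: [24] + [4] -> [4, 24]
  Merge: [29] + [4, 24] -> [4, 24, 29]
Merge: [2, 20, 24] + [4, 24, 29] -> [2, 4, 20, 24, 24, 29]

Final sorted array: [2, 4, 20, 24, 24, 29]

The merge sort proceeds by recursively splitting the array and merging sorted halves.
After all merges, the sorted array is [2, 4, 20, 24, 24, 29].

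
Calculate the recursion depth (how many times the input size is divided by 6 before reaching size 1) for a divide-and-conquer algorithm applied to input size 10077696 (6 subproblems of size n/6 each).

For divide and conquer with division factor 6:

Problem sizes at each level:
Level 0: 10077696
Level 1: 1679616
Level 2: 279936
Level 3: 46656
Level 4: 7776
Level 5: 1296
Level 6: 216
Level 7: 36
Level 8: 6
Level 9: 1

The root is level 0 and the size-1 base case is level 9 (the tree spans levels 0 through 9, i.e. 10 levels counting the root), so the depth is the number of divisions: log_6(10077696) = 9

The recursion tree depth is log_6(10077696) = 9. At each level, the problem size is divided by 6, so it takes 9 divisions to reduce to a base case of size 1. The algorithm makes 6 recursive calls at each level.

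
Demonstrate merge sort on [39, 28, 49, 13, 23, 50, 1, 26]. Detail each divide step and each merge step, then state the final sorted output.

Merge sort trace:

Split: [39, 28, 49, 13, 23, 50, 1, 26] -> [39, 28, 49, 13] and [23, 50, 1, 26]
  Split: [39, 28, 49, 13] -> [39, 28] and [49, 13]
    Split: [39, 28] -> [39] and [28]
    Merge: [39] + [28] -> [28, 39]
    Split: [49, 13] -> [49] and [13]
    Merge: [49] + [13] -> [13, 49]
  Merge: [28, 39] + [13, 49] -> [13, 28, 39, 49]
  Split: [23, 50, 1, 26] -> [23, 50] and [1, 26]
    Split: [23, 50] -> [23] and [50]
    Merge: [23] + [50] -> [23, 50]
    Split: [1, 26] -> [1] and [26]
    Merge: [1] + [26] -> [1, 26]
  Merge: [23, 50] + [1, 26] -> [1, 23, 26, 50]
Merge: [13, 28, 39, 49] + [1, 23, 26, 50] -> [1, 13, 23, 26, 28, 39, 49, 50]

Final sorted array: [1, 13, 23, 26, 28, 39, 49, 50]

The merge sort proceeds by recursively splitting the array and merging sorted halves.
After all merges, the sorted array is [1, 13, 23, 26, 28, 39, 49, 50].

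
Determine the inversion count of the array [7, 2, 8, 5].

Finding inversions in [7, 2, 8, 5]:

(0, 1): arr[0]=7 > arr[1]=2
(0, 3): arr[0]=7 > arr[3]=5
(2, 3): arr[2]=8 > arr[3]=5

Total inversions: 3

The array has 3 inversion(s): (0,1), (0,3), (2,3). Each pair (i,j) satisfies i < j and arr[i] > arr[j].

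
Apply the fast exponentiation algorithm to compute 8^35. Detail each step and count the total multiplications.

Computing 8^35 by squaring (build up from 8^1; each line after the first costs one multiplication):

8^1 = 8
8^2 = (8^1)^2 = 8^2 = 64
8^4 = (8^2)^2 = 64^2 = 4096
8^8 = (8^4)^2 = 4096^2 = 16777216
8^16 = (8^8)^2 = 16777216^2 = 281474976710656
8^17 = 8 * 8^16 = 8 * 281474976710656 = 2251799813685248
8^34 = (8^17)^2 = 2251799813685248^2 = 5070602400912917605986812821504
8^35 = 8 * 8^34 = 8 * 5070602400912917605986812821504 = 40564819207303340847894502572032

Result: 40564819207303340847894502572032
Multiplications needed: 7 (7 lines after 8^1)

8^35 = 40564819207303340847894502572032. Using exponentiation by squaring, this requires 7 multiplications. The key idea: if the exponent is even, square the half-power; if odd, multiply by the base once.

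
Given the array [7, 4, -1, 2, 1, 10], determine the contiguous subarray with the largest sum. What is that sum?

Using Kadane's algorithm on [7, 4, -1, 2, 1, 10]:

Scanning through the array:
Position 1 (value 4): max_ending_here = 11, max_so_far = 11
Position 2 (value -1): max_ending_here = 10, max_so_far = 11
Position 3 (value 2): max_ending_here = 12, max_so_far = 12
Position 4 (value 1): max_ending_here = 13, max_so_far = 13
Position 5 (value 10): max_ending_here = 23, max_so_far = 23

Maximum subarray: [7, 4, -1, 2, 1, 10]
Maximum sum: 23

The maximum subarray is [7, 4, -1, 2, 1, 10] with sum 23. This subarray runs from index 0 to index 5.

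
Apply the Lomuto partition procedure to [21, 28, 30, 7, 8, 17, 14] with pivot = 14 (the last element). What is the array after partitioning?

Lomuto partition with pivot = 14:

Initial array: [21, 28, 30, 7, 8, 17, 14]

arr[0]=21 > 14: no swap
arr[1]=28 > 14: no swap
arr[2]=30 > 14: no swap
arr[3]=7 <= 14: swap with position 0, array becomes [7, 28, 30, 21, 8, 17, 14]
arr[4]=8 <= 14: swap with position 1, array becomes [7, 8, 30, 21, 28, 17, 14]
arr[5]=17 > 14: no swap

Place pivot at position 2: [7, 8, 14, 21, 28, 17, 30]
Pivot position: 2

After partitioning with pivot 14, the array becomes [7, 8, 14, 21, 28, 17, 30]. The pivot is placed at index 2. All elements to the left of the pivot are <= 14, and all elements to the right are > 14.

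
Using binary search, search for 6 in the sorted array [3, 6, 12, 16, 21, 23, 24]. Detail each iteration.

Binary search for 6 in [3, 6, 12, 16, 21, 23, 24]:

lo=0, hi=6, mid=3, arr[mid]=16 -> 16 > 6, search left half
lo=0, hi=2, mid=1, arr[mid]=6 -> Found target at index 1!

Binary search finds 6 at index 1 after 2 comparisons. The search repeatedly halves the search space by comparing with the middle element.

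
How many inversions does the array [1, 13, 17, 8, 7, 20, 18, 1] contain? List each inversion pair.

Finding inversions in [1, 13, 17, 8, 7, 20, 18, 1]:

(1, 3): arr[1]=13 > arr[3]=8
(1, 4): arr[1]=13 > arr[4]=7
(1, 7): arr[1]=13 > arr[7]=1
(2, 3): arr[2]=17 > arr[3]=8
(2, 4): arr[2]=17 > arr[4]=7
(2, 7): arr[2]=17 > arr[7]=1
(3, 4): arr[3]=8 > arr[4]=7
(3, 7): arr[3]=8 > arr[7]=1
(4, 7): arr[4]=7 > arr[7]=1
(5, 6): arr[5]=20 > arr[6]=18
(5, 7): arr[5]=20 > arr[7]=1
(6, 7): arr[6]=18 > arr[7]=1

Total inversions: 12

The array has 12 inversion(s): (1,3), (1,4), (1,7), (2,3), (2,4), (2,7), (3,4), (3,7), (4,7), (5,6), (5,7), (6,7). Each pair (i,j) satisfies i < j and arr[i] > arr[j].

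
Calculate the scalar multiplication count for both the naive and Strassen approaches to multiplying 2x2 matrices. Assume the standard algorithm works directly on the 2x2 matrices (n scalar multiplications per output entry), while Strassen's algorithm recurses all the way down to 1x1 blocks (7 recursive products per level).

Matrix multiplication for 2x2 matrices:

Standard algorithm: 2^3 = 8 multiplications
Strassen's algorithm: 7^(log2(2)) = 7^1 = 7 multiplications
Savings: 8 - 7 = 1 multiplications

Standard: 8 multiplications (2^3). Strassen: 7 multiplications (7^1). Strassen reduces 8 recursive multiplications to 7 at each level.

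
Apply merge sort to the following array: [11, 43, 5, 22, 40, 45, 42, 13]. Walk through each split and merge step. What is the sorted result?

Merge sort trace:

Split: [11, 43, 5, 22, 40, 45, 42, 13] -> [11, 43, 5, 22] and [40, 45, 42, 13]
  Split: [11, 43, 5, 22] -> [11, 43] and [5, 22]
    Split: [11, 43] -> [11] and [43]
    Merge: [11] + [43] -> [11, 43]
    Split: [5, 22] -> [5] and [22]
    Merge: [5] + [22] -> [5, 22]
  Merge: [11, 43] + [5, 22] -> [5, 11, 22, 43]
  Split: [40, 45, 42, 13] -> [40, 45] and [42, 13]
    Split: [40, 45] -> [40] and [45]
    Merge: [40] + [45] -> [40, 45]
    Split: [42, 13] -> [42] and [13]
    Merge: [42] + [13] -> [13, 42]
  Merge: [40, 45] + [13, 42] -> [13, 40, 42, 45]
Merge: [5, 11, 22, 43] + [13, 40, 42, 45] -> [5, 11, 13, 22, 40, 42, 43, 45]

Final sorted array: [5, 11, 13, 22, 40, 42, 43, 45]

The merge sort proceeds by recursively splitting the array and merging sorted halves.
After all merges, the sorted array is [5, 11, 13, 22, 40, 42, 43, 45].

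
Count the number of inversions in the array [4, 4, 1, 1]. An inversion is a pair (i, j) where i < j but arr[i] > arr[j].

Finding inversions in [4, 4, 1, 1]:

(0, 2): arr[0]=4 > arr[2]=1
(0, 3): arr[0]=4 > arr[3]=1
(1, 2): arr[1]=4 > arr[2]=1
(1, 3): arr[1]=4 > arr[3]=1

Total inversions: 4

The array has 4 inversion(s): (0,2), (0,3), (1,2), (1,3). Each pair (i,j) satisfies i < j and arr[i] > arr[j].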